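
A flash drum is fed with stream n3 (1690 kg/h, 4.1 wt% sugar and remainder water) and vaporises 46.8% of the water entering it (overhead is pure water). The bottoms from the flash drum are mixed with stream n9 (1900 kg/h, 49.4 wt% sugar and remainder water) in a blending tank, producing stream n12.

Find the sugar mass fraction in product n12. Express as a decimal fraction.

Vapour removed = 0.468×0.959×1690 = 758.49 kg/h; concentrate = 931.51 kg/h.
sugar reaching the mixer = 69.29 (from concentrate) + 1900×0.494 = 1007.9 kg/h.
Product flow = 931.51 + 1900 = 2831.5 kg/h; sugar fraction = 0.3560.

0.3560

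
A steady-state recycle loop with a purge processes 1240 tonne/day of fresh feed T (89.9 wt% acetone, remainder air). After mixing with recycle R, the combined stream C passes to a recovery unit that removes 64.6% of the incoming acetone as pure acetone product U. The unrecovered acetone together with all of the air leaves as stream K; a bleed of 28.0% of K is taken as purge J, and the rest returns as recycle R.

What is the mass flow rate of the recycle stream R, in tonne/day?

air enters only via T and leaves only via the purge: 1240×0.101 = 0.280×(air in K), and the recovery unit passes all air, so air in C = air in K = 447.29 tonne/day.
acetone in C: m_A = 1240×0.899 + (1−0.280)·(1−0.646)·m_A, so m_A = 1114.8/0.7451 = 1496.1 tonne/day.
K = (1−0.646)×1496.1 + 447.29 = 976.9 tonne/day.
Recycle R = (1−0.280)×976.9 = 703.37 tonne/day.

703.4 tonne/day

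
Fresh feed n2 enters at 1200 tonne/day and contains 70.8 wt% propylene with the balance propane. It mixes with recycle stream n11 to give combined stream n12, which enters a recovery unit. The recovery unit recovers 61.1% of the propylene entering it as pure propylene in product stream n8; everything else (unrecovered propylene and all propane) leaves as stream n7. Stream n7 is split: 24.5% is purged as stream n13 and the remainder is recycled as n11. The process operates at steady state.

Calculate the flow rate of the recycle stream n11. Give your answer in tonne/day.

propane enters only via n2 and leaves only via the purge: 1200×0.292 = 0.245×(propane in n7), and the recovery unit passes all propane, so propane in n12 = propane in n7 = 1430.2 tonne/day.
propylene in n12: m_A = 1200×0.708 + (1−0.245)·(1−0.611)·m_A, so m_A = 849.6/0.7063 = 1202.9 tonne/day.
n7 = (1−0.611)×1202.9 + 1430.2 = 1898.1 tonne/day.
Recycle n11 = (1−0.245)×1898.1 = 1433.1 tonne/day.

1433 tonne/day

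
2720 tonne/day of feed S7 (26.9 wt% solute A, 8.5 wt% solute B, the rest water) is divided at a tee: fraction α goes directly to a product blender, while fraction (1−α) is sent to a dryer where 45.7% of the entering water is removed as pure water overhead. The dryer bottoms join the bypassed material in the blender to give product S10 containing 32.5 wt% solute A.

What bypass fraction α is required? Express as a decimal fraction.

All 2720×0.269 = 731.68 tonne/day of solute A reaches S10, so S10 = 731.68/0.325 = 2251.3 tonne/day and vapour = 468.68 tonne/day.
The evaporator receives (1−α)·2720 of feed at 0.646 water and removes 0.457 of that water:
0.457×0.646×(1−α)×2720 = 468.68
(1−α) = 468.68/803 = 0.5837;  α = 0.4163.

0.416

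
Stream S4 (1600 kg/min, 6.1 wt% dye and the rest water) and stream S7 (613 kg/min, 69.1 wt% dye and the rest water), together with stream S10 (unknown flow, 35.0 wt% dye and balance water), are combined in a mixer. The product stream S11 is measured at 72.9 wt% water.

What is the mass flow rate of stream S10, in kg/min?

994.2 kg/min

Let S10 be the unknown flow. Total out = 2213 + S10.
water balance: 1691.8 + 0.650·S10 = 0.729·(2213 + S10)
(0.650 − 0.729)·S10 = 0.729×2213 − 1691.8 = -78.54
S10 = -78.54 / -0.079 = 994.18 kg/min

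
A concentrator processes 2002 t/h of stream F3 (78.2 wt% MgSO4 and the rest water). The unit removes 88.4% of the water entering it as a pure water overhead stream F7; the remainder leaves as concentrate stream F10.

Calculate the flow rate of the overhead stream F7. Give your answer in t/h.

water entering = 2002×0.218 = 436.44 t/h; overhead removed = 0.884×436.44 = 385.81 t/h.

385.8 t/h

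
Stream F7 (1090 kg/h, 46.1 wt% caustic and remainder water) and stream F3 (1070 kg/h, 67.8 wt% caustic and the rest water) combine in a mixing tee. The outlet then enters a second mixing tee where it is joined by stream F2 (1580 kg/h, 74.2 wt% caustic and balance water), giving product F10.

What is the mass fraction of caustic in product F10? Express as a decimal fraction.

0.642

Overall, product flow = 3740 kg/h.
caustic in = 1090×0.461 + 1070×0.678 + 1580×0.742 = 2400.3 kg/h.
caustic fraction in F10 = 0.642.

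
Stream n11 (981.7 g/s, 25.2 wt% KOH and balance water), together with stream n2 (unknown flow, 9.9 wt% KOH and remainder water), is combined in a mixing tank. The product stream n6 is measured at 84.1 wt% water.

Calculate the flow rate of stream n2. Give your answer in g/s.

Let n2 be the unknown flow. Total out = 981.7 + n2.
water balance: 734.31 + 0.901·n2 = 0.841·(981.7 + n2)
(0.901 − 0.841)·n2 = 0.841×981.7 − 734.31 = 91.298
n2 = 91.298 / 0.060 = 1521.6 g/s

1522 g/s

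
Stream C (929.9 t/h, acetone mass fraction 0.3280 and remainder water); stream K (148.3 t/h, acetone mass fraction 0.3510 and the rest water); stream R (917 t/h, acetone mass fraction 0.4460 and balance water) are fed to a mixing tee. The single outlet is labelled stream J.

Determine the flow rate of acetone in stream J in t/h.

acetone out = acetone in = 929.9×0.328 + 148.3×0.351 + 917×0.446 = 766.04 t/h.

766 t/h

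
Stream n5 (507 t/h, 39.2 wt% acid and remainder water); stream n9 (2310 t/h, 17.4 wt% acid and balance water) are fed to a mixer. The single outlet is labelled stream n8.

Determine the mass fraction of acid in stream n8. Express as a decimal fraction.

0.2132

Total flow out = 507 + 2310 = 2817 t/h.
acid in = 507×0.392 + 2310×0.174 = 600.68 t/h.
acid mass fraction in n8 = 600.68/2817 = 0.2132.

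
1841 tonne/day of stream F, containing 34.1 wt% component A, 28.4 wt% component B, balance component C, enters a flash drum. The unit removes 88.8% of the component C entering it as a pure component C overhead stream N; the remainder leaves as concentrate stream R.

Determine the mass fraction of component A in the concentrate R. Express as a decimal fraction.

0.511

component A is not removed: 1841×0.341 = 627.78 tonne/day of component A enters R.
component C entering = 1841×0.375 = 690.38 tonne/day; overhead removed = 0.888×690.38 = 613.05 tonne/day.
Concentrate = 1841 − 613.05 = 1227.9 tonne/day.
Mass fraction = 627.78/1227.9 = 0.511.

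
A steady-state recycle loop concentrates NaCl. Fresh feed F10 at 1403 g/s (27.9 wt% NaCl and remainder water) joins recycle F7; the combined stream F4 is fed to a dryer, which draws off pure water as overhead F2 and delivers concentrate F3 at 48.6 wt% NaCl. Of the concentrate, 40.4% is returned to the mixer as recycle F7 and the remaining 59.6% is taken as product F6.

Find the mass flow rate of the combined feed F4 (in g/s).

1949 g/s

Overall NaCl balance (none leaves overhead): NaCl in fresh feed = NaCl in product, i.e. 1403×0.279 = (1−0.404)·F3·0.486.
F3 = 391.44/(0.486×0.596) = 1351.4 g/s.
Recycle F7 = 0.404×1351.4 = 545.96 g/s.
Combined feed F4 = 1403 + 545.96 = 1949 g/s.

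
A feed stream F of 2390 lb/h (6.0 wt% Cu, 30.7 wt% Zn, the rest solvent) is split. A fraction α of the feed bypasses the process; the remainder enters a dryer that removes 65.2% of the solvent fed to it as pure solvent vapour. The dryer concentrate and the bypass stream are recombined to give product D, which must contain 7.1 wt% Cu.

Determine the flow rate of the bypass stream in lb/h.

All 2390×0.060 = 143.4 lb/h of Cu reaches D, so D = 143.4/0.071 = 2019.7 lb/h and vapour = 370.28 lb/h.
The evaporator receives (1−α)·2390 of feed at 0.633 solvent and removes 0.652 of that solvent:
0.652×0.633×(1−α)×2390 = 370.28
(1−α) = 370.28/986.39 = 0.3754;  α = 0.6246.
Bypass flow = 0.6246×2390 = 1492.8 lb/h.

1493 lb/h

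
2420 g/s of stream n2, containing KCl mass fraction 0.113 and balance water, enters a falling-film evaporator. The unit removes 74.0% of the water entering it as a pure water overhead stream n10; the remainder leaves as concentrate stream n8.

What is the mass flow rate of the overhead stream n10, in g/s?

1588 g/s

water entering = 2420×0.887 = 2146.5 g/s; overhead removed = 0.740×2146.5 = 1588.4 g/s.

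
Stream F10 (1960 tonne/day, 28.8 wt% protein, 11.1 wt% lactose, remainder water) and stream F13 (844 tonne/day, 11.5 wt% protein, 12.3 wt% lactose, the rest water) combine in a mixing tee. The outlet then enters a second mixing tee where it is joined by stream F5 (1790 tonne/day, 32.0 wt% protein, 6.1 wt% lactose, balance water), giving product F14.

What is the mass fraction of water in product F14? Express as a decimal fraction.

0.6376

Overall, product flow = 4594 tonne/day.
water in = 1960×0.601 + 844×0.762 + 1790×0.619 = 2929.1 tonne/day.
water fraction in F14 = 0.6376.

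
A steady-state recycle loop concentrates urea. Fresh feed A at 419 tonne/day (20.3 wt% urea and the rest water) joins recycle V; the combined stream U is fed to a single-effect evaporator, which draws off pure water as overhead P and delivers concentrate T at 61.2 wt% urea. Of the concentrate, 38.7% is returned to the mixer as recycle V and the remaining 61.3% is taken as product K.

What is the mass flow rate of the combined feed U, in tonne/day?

506.7 tonne/day

Overall urea balance (none leaves overhead): urea in fresh feed = urea in product, i.e. 419×0.203 = (1−0.387)·T·0.612.
T = 85.057/(0.612×0.613) = 226.72 tonne/day.
Recycle V = 0.387×226.72 = 87.742 tonne/day.
Combined feed U = 419 + 87.742 = 506.74 tonne/day.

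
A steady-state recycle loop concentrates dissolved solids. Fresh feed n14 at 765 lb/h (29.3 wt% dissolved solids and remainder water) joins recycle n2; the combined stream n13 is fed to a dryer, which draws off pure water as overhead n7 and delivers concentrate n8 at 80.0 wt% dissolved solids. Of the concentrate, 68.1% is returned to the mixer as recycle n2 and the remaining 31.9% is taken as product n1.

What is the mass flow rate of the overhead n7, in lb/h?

484.8 lb/h

Overall dissolved solids balance (none leaves overhead): dissolved solids in fresh feed = dissolved solids in product, i.e. 765×0.293 = (1−0.681)·n8·0.800.
n8 = 224.14/(0.800×0.319) = 878.31 lb/h.
Recycle n2 = 0.681×878.31 = 598.13 lb/h.
Combined feed n13 = 765 + 598.13 = 1363.1 lb/h.
Overhead n7 = n13 − n8 = 1363.1 − 878.31 = 484.82 lb/h.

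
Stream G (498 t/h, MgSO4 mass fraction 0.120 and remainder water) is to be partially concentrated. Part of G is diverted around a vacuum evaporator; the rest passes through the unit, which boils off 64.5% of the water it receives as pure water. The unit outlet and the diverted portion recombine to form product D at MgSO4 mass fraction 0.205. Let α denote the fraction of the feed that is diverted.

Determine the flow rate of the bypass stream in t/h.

All 498×0.120 = 59.76 t/h of MgSO4 reaches D, so D = 59.76/0.205 = 291.51 t/h and vapour = 206.49 t/h.
The evaporator receives (1−α)·498 of feed at 0.880 water and removes 0.645 of that water:
0.645×0.880×(1−α)×498 = 206.49
(1−α) = 206.49/282.66 = 0.7305;  α = 0.2695.
Bypass flow = 0.2695×498 = 134.21 t/h.

134.2 t/h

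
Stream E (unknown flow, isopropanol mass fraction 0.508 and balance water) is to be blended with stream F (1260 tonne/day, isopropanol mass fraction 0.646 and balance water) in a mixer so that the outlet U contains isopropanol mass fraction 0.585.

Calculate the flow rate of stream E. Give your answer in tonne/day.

Let E be the unknown flow. Total out = 1260 + E.
isopropanol balance: 813.96 + 0.508·E = 0.585·(1260 + E)
(0.508 − 0.585)·E = 0.585×1260 − 813.96 = -76.86
E = -76.86 / -0.077 = 998.18 tonne/day

998.2 tonne/day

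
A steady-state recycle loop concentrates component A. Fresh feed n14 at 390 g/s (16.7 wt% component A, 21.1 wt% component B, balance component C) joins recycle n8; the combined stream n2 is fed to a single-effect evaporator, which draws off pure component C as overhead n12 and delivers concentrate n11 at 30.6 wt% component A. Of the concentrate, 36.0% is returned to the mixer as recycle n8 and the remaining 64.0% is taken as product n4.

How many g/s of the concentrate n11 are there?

332.6 g/s

Overall component A balance (none leaves overhead): component A in fresh feed = component A in product, i.e. 390×0.167 = (1−0.360)·n11·0.306.
n11 = 65.13/(0.306×0.640) = 332.57 g/s.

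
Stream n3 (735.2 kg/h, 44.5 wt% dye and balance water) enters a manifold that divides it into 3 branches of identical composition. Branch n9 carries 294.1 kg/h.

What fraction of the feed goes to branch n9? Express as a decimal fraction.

Fraction to n9 = 294.1/735.2 = 0.4000.

0.400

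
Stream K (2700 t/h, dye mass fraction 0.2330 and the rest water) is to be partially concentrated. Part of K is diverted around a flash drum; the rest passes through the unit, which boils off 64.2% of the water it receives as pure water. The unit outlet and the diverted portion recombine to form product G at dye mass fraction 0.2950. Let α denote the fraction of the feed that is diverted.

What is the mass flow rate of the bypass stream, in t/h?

All 2700×0.233 = 629.1 t/h of dye reaches G, so G = 629.1/0.295 = 2132.5 t/h and vapour = 567.46 t/h.
The evaporator receives (1−α)·2700 of feed at 0.767 water and removes 0.642 of that water:
0.642×0.767×(1−α)×2700 = 567.46
(1−α) = 567.46/1329.5 = 0.4268;  α = 0.5732.
Bypass flow = 0.5732×2700 = 1547.6 t/h.

1548 t/h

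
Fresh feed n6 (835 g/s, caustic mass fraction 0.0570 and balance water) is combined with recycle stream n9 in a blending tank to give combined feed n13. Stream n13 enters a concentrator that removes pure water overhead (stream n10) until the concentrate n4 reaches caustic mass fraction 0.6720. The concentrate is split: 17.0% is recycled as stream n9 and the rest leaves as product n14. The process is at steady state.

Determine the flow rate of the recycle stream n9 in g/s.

14.51 g/s

Overall caustic balance (none leaves overhead): caustic in fresh feed = caustic in product, i.e. 835×0.057 = (1−0.170)·n4·0.672.
n4 = 47.595/(0.672×0.830) = 85.332 g/s.
Recycle n9 = 0.170×85.332 = 14.507 g/s.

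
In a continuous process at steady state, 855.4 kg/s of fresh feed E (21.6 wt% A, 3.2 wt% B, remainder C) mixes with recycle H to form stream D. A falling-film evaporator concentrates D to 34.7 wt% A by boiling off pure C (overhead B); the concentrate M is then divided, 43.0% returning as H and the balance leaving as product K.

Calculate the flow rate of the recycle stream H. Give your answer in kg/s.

Overall A balance (none leaves overhead): A in fresh feed = A in product, i.e. 855.4×0.216 = (1−0.430)·M·0.347.
M = 184.77/(0.347×0.570) = 934.15 kg/s.
Recycle H = 0.430×934.15 = 401.69 kg/s.

401.7 kg/s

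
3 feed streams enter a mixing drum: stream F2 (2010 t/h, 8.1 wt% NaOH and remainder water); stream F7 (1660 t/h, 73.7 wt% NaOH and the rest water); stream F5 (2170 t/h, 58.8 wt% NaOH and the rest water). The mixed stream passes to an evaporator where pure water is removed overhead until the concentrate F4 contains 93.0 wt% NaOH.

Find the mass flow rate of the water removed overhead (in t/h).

2977 t/h

NaOH entering = 2010×0.081 + 1660×0.737 + 2170×0.588 = 2662.2 t/h.
All NaOH reports to F4, so F4 = 2662.2/0.930 = 2862.6 t/h.
Total feed = 5840 t/h; overhead = 5840 − 2862.6 = 2977.4 t/h.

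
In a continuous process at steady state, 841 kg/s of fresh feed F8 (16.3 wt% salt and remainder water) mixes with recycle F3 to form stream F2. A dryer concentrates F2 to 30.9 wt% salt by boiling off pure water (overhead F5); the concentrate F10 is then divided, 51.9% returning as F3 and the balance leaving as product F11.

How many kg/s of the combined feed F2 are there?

Overall salt balance (none leaves overhead): salt in fresh feed = salt in product, i.e. 841×0.163 = (1−0.519)·F10·0.309.
F10 = 137.08/(0.309×0.481) = 922.32 kg/s.
Recycle F3 = 0.519×922.32 = 478.68 kg/s.
Combined feed F2 = 841 + 478.68 = 1319.7 kg/s.

1320 kg/s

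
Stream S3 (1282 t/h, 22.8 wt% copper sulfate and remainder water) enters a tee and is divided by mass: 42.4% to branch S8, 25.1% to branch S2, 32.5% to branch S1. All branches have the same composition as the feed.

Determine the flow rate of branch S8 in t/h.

543.6 t/h

Branch S8 flow = 0.424×1282 = 543.57 t/h.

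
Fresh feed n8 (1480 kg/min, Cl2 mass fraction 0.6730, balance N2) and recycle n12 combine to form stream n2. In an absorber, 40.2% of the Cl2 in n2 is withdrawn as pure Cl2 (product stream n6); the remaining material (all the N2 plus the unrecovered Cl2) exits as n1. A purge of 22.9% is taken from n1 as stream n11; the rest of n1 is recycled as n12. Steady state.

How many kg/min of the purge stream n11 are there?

737 kg/min

N2 enters only via n8 and leaves only via the purge: 1480×0.327 = 0.229×(N2 in n1), and the absorber passes all N2, so N2 in n2 = N2 in n1 = 2113.4 kg/min.
Cl2 in n2: m_A = 1480×0.673 + (1−0.229)·(1−0.402)·m_A, so m_A = 996.04/0.5389 = 1848.1 kg/min.
n1 = (1−0.402)×1848.1 + 2113.4 = 3218.5 kg/min.
Purge n11 = 0.229×3218.5 = 737.05 kg/min.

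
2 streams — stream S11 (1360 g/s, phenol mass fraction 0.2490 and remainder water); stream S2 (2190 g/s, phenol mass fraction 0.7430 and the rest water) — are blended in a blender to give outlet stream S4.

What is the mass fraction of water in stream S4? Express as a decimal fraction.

0.4463

Total flow out = 1360 + 2190 = 3550 g/s.
water in = 1360×0.751 + 2190×0.257 = 1584.2 g/s.
water mass fraction in S4 = 1584.2/3550 = 0.4463.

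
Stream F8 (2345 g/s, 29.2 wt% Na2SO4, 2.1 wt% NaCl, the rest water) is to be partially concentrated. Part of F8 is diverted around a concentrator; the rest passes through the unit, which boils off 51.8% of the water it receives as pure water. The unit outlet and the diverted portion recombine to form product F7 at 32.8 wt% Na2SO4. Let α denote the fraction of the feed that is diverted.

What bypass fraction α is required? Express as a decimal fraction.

All 2345×0.292 = 684.74 g/s of Na2SO4 reaches F7, so F7 = 684.74/0.328 = 2087.6 g/s and vapour = 257.38 g/s.
The evaporator receives (1−α)·2345 of feed at 0.687 water and removes 0.518 of that water:
0.518×0.687×(1−α)×2345 = 257.38
(1−α) = 257.38/834.51 = 0.3084;  α = 0.6916.

0.692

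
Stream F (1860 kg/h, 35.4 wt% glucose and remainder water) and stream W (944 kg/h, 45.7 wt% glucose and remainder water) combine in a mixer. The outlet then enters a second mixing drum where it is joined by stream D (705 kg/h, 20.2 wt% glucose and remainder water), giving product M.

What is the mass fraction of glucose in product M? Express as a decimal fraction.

Overall, product flow = 3509 kg/h.
glucose in = 1860×0.354 + 944×0.457 + 705×0.202 = 1232.3 kg/h.
glucose fraction in M = 0.351.

0.351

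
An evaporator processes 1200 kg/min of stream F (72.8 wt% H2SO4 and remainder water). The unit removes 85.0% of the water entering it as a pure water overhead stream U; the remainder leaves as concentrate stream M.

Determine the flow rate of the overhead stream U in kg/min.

277.4 kg/min

water entering = 1200×0.272 = 326.4 kg/min; overhead removed = 0.850×326.4 = 277.44 kg/min.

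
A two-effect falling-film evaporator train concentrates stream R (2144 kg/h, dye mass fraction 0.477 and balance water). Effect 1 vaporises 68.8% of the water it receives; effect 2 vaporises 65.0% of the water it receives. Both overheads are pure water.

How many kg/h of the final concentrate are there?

1145 kg/h

water in feed = 2144×0.523 = 1121.3 kg/h.
After stage 1: water left = (1−0.688)×1121.3 = 349.85; stream total = 1372.5 kg/h.
After stage 2: water left = (1−0.650)×349.85 = 122.45; final concentrate = 1145.1 kg/h.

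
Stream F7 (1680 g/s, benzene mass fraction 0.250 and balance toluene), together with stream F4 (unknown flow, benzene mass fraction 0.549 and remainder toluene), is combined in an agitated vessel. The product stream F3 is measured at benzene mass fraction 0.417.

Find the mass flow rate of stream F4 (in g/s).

Let F4 be the unknown flow. Total out = 1680 + F4.
benzene balance: 420 + 0.549·F4 = 0.417·(1680 + F4)
(0.549 − 0.417)·F4 = 0.417×1680 − 420 = 280.56
F4 = 280.56 / 0.132 = 2125.5 g/s

2125 g/s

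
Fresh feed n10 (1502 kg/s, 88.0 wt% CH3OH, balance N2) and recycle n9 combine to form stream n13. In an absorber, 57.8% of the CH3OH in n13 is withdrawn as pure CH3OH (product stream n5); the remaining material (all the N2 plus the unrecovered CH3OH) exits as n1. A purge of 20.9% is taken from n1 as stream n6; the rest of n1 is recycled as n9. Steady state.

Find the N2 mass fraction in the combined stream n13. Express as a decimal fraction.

0.303

N2 enters only via n10 and leaves only via the purge: 1502×0.120 = 0.209×(N2 in n1), and the absorber passes all N2, so N2 in n13 = N2 in n1 = 862.39 kg/s.
CH3OH in n13: m_A = 1502×0.880 + (1−0.209)·(1−0.578)·m_A, so m_A = 1321.8/0.6662 = 1984 kg/s.
n13 = 1984 + 862.39 = 2846.4 kg/s.
N2 fraction in n13 = 862.39/2846.4 = 0.303.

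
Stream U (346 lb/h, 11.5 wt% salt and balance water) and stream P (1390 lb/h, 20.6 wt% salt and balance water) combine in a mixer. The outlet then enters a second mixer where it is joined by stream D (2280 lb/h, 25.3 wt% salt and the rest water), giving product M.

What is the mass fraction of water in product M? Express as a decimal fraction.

0.775

Overall, product flow = 4016 lb/h.
water in = 346×0.885 + 1390×0.794 + 2280×0.747 = 3113 lb/h.
water fraction in M = 0.775.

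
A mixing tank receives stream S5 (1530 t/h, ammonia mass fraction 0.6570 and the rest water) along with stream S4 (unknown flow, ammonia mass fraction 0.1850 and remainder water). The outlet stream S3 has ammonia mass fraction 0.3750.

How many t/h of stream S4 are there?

Let S4 be the unknown flow. Total out = 1530 + S4.
ammonia balance: 1005.2 + 0.185·S4 = 0.375·(1530 + S4)
(0.185 − 0.375)·S4 = 0.375×1530 − 1005.2 = -431.46
S4 = -431.46 / -0.190 = 2270.8 t/h

2271 t/h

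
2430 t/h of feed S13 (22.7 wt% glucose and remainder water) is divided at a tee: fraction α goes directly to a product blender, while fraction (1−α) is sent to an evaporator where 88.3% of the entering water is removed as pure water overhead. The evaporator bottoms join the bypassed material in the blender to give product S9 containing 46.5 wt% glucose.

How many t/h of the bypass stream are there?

607.8 t/h

All 2430×0.227 = 551.61 t/h of glucose reaches S9, so S9 = 551.61/0.465 = 1186.3 t/h and vapour = 1243.7 t/h.
The evaporator receives (1−α)·2430 of feed at 0.773 water and removes 0.883 of that water:
0.883×0.773×(1−α)×2430 = 1243.7
(1−α) = 1243.7/1658.6 = 0.7499;  α = 0.2501.
Bypass flow = 0.2501×2430 = 607.83 t/h.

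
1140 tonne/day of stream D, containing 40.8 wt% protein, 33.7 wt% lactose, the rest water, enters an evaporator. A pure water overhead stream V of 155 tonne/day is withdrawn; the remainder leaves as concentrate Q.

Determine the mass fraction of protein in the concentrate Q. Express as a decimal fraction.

0.472

protein is not removed: 1140×0.408 = 465.12 tonne/day of protein enters Q.
Concentrate = 1140 − 155 = 985 tonne/day.
Mass fraction = 465.12/985 = 0.472.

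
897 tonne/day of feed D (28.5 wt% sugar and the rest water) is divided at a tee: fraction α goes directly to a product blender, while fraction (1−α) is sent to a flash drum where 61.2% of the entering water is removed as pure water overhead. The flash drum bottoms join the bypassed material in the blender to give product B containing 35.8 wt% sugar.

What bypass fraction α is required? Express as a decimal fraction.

0.534

All 897×0.285 = 255.64 tonne/day of sugar reaches B, so B = 255.64/0.358 = 714.09 tonne/day and vapour = 182.91 tonne/day.
The evaporator receives (1−α)·897 of feed at 0.715 water and removes 0.612 of that water:
0.612×0.715×(1−α)×897 = 182.91
(1−α) = 182.91/392.51 = 0.4660;  α = 0.5340.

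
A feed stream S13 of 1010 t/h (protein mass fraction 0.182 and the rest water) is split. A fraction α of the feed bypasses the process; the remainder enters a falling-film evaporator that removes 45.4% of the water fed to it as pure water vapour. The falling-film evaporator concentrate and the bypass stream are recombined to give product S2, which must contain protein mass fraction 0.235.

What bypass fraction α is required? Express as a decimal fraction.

0.393

All 1010×0.182 = 183.82 t/h of protein reaches S2, so S2 = 183.82/0.235 = 782.21 t/h and vapour = 227.79 t/h.
The evaporator receives (1−α)·1010 of feed at 0.818 water and removes 0.454 of that water:
0.454×0.818×(1−α)×1010 = 227.79
(1−α) = 227.79/375.09 = 0.6073;  α = 0.3927.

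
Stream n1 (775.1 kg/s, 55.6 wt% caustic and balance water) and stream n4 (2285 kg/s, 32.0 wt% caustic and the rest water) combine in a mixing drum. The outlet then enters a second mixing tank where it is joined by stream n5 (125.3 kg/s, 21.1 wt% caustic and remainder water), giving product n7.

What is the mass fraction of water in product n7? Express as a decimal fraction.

Overall, product flow = 3185.4 kg/s.
water in = 775.1×0.444 + 2285×0.680 + 125.3×0.789 = 1996.8 kg/s.
water fraction in n7 = 0.627.

0.627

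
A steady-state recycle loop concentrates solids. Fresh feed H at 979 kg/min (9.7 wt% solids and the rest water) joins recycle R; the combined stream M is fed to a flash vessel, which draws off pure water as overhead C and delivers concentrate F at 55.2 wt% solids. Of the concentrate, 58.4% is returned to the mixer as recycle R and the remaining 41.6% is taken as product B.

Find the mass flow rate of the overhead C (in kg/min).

Overall solids balance (none leaves overhead): solids in fresh feed = solids in product, i.e. 979×0.097 = (1−0.584)·F·0.552.
F = 94.963/(0.552×0.416) = 413.54 kg/min.
Recycle R = 0.584×413.54 = 241.51 kg/min.
Combined feed M = 979 + 241.51 = 1220.5 kg/min.
Overhead C = M − F = 1220.5 − 413.54 = 806.97 kg/min.

807 kg/min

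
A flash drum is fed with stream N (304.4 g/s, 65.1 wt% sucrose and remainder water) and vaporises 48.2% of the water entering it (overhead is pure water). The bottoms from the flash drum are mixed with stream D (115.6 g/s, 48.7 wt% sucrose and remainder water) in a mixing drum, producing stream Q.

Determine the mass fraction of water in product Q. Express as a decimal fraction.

0.3100

Vapour removed = 0.482×0.349×304.4 = 51.206 g/s; concentrate = 253.19 g/s.
water reaching the mixer = 55.03 (from concentrate) + 115.6×0.513 = 114.33 g/s.
Product flow = 253.19 + 115.6 = 368.79 g/s; water fraction = 0.3100.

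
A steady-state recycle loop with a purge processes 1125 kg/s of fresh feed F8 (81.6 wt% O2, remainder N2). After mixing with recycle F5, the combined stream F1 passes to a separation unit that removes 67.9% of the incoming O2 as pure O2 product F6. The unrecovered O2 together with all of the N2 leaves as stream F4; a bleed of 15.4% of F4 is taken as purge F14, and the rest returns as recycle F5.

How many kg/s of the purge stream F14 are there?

269.3 kg/s

N2 enters only via F8 and leaves only via the purge: 1125×0.184 = 0.154×(N2 in F4), and the separation unit passes all N2, so N2 in F1 = N2 in F4 = 1344.2 kg/s.
O2 in F1: m_A = 1125×0.816 + (1−0.154)·(1−0.679)·m_A, so m_A = 918/0.7284 = 1260.2 kg/s.
F4 = (1−0.679)×1260.2 + 1344.2 = 1748.7 kg/s.
Purge F14 = 0.154×1748.7 = 269.3 kg/s.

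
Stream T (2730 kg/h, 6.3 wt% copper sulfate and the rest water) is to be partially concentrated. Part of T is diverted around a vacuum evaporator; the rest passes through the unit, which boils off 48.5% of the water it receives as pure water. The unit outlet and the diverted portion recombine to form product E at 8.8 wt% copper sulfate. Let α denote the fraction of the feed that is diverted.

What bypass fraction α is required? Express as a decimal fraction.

All 2730×0.063 = 171.99 kg/h of copper sulfate reaches E, so E = 171.99/0.088 = 1954.4 kg/h and vapour = 775.57 kg/h.
The evaporator receives (1−α)·2730 of feed at 0.937 water and removes 0.485 of that water:
0.485×0.937×(1−α)×2730 = 775.57
(1−α) = 775.57/1240.6 = 0.6251;  α = 0.3749.

0.375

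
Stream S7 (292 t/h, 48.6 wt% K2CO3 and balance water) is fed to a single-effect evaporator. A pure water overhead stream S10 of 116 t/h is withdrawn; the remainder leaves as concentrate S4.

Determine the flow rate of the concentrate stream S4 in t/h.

Concentrate = 292 − 116 = 176 t/h.

176 t/h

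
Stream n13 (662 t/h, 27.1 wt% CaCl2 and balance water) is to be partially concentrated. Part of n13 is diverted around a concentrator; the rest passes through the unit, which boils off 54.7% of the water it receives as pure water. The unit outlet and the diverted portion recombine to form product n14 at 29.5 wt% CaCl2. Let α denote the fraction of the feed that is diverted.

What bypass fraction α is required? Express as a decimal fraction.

0.796

All 662×0.271 = 179.4 t/h of CaCl2 reaches n14, so n14 = 179.4/0.295 = 608.14 t/h and vapour = 53.858 t/h.
The evaporator receives (1−α)·662 of feed at 0.729 water and removes 0.547 of that water:
0.547×0.729×(1−α)×662 = 53.858
(1−α) = 53.858/263.98 = 0.2040;  α = 0.7960.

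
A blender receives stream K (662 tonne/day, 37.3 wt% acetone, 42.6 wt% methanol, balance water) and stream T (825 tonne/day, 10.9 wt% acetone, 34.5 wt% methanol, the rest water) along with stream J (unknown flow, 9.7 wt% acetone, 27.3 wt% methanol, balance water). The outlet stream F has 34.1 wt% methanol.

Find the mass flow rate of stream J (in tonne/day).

Let J be the unknown flow. Total out = 1487 + J.
methanol balance: 566.64 + 0.273·J = 0.341·(1487 + J)
(0.273 − 0.341)·J = 0.341×1487 − 566.64 = -59.57
J = -59.57 / -0.068 = 876.03 tonne/day

876 tonne/day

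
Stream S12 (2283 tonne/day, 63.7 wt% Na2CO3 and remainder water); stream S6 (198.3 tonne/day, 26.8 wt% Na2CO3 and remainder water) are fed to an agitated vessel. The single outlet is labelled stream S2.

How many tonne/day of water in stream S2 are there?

water out = water in = 2283×0.363 + 198.3×0.732 = 973.88 tonne/day.

973.9 tonne/day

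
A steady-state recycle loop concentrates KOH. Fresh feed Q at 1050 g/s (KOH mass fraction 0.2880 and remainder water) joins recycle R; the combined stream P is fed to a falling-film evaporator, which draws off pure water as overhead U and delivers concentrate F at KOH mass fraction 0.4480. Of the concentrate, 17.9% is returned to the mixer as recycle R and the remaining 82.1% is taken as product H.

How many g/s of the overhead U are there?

Overall KOH balance (none leaves overhead): KOH in fresh feed = KOH in product, i.e. 1050×0.288 = (1−0.179)·F·0.448.
F = 302.4/(0.448×0.821) = 822.17 g/s.
Recycle R = 0.179×822.17 = 147.17 g/s.
Combined feed P = 1050 + 147.17 = 1197.2 g/s.
Overhead U = P − F = 1197.2 − 822.17 = 375 g/s.

375 g/s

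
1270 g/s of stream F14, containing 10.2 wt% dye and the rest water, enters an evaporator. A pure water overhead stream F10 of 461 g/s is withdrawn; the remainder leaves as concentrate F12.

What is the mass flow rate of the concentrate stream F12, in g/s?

Concentrate = 1270 − 461 = 809 g/s.

809 g/s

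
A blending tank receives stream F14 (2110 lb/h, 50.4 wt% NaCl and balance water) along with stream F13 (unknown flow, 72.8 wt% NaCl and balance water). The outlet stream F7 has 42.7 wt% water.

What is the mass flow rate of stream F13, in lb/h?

939.3 lb/h

Let F13 be the unknown flow. Total out = 2110 + F13.
water balance: 1046.6 + 0.272·F13 = 0.427·(2110 + F13)
(0.272 − 0.427)·F13 = 0.427×2110 − 1046.6 = -145.59
F13 = -145.59 / -0.155 = 939.29 lb/h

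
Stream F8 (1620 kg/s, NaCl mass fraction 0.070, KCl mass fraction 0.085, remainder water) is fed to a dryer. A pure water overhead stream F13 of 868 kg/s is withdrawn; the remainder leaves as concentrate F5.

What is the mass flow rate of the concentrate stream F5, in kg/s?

752 kg/s

Concentrate = 1620 − 868 = 752 kg/s.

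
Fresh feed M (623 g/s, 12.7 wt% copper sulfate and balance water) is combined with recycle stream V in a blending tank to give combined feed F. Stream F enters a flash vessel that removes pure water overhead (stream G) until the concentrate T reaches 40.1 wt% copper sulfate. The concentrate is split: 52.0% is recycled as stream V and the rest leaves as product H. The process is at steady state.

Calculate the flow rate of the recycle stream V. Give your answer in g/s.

Overall copper sulfate balance (none leaves overhead): copper sulfate in fresh feed = copper sulfate in product, i.e. 623×0.127 = (1−0.520)·T·0.401.
T = 79.121/(0.401×0.480) = 411.06 g/s.
Recycle V = 0.520×411.06 = 213.75 g/s.

213.8 g/s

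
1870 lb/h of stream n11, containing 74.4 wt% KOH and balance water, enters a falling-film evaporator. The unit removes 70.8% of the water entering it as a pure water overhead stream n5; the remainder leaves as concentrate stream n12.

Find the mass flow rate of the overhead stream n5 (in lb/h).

water entering = 1870×0.256 = 478.72 lb/h; overhead removed = 0.708×478.72 = 338.93 lb/h.

338.9 lb/h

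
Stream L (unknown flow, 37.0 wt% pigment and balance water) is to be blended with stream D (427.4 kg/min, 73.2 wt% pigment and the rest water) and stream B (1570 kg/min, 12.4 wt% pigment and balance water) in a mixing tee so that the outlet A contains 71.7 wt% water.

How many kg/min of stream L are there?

Let L be the unknown flow. Total out = 1997.4 + L.
water balance: 1489.9 + 0.630·L = 0.717·(1997.4 + L)
(0.630 − 0.717)·L = 0.717×1997.4 − 1489.9 = -57.727
L = -57.727 / -0.087 = 663.53 kg/min

663.5 kg/min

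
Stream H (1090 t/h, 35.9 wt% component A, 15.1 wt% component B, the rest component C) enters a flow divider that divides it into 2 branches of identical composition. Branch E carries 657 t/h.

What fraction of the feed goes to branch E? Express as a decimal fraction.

Fraction to E = 657/1090 = 0.6028.

0.603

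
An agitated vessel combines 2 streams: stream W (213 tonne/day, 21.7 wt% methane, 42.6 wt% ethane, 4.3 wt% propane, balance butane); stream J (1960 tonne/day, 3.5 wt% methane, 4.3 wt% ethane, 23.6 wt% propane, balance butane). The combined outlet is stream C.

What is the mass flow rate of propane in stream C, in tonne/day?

propane out = propane in = 213×0.043 + 1960×0.236 = 471.72 tonne/day.

471.7 tonne/day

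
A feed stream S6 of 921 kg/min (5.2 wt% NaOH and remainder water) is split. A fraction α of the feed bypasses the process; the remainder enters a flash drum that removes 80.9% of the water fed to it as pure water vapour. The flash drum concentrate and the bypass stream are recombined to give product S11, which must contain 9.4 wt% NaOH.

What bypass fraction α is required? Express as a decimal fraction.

0.417

All 921×0.052 = 47.892 kg/min of NaOH reaches S11, so S11 = 47.892/0.094 = 509.49 kg/min and vapour = 411.51 kg/min.
The evaporator receives (1−α)·921 of feed at 0.948 water and removes 0.809 of that water:
0.809×0.948×(1−α)×921 = 411.51
(1−α) = 411.51/706.34 = 0.5826;  α = 0.4174.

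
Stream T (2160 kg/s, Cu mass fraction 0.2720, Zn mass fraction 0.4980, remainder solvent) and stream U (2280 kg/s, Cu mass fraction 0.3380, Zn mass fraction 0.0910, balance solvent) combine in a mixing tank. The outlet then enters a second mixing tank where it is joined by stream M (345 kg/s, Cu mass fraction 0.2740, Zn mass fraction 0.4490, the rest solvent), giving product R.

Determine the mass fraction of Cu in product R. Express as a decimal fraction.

Overall, product flow = 4785 kg/s.
Cu in = 2160×0.272 + 2280×0.338 + 345×0.274 = 1452.7 kg/s.
Cu fraction in R = 0.3036.

0.3036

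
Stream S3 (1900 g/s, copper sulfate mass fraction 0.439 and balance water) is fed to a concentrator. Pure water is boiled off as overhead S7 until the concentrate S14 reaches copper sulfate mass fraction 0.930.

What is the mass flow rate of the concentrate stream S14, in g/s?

896.9 g/s

copper sulfate is conserved: 1900×0.439 = 834.1 g/s all reports to the concentrate.
Concentrate = 834.1/(target fraction) = 896.88 g/s.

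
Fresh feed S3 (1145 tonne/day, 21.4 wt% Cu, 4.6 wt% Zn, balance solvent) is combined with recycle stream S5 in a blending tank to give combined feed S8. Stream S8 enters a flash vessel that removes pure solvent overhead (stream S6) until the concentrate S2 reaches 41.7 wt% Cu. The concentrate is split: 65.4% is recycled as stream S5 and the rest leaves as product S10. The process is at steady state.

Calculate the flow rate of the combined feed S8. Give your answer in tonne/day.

Overall Cu balance (none leaves overhead): Cu in fresh feed = Cu in product, i.e. 1145×0.214 = (1−0.654)·S2·0.417.
S2 = 245.03/(0.417×0.346) = 1698.3 tonne/day.
Recycle S5 = 0.654×1698.3 = 1110.7 tonne/day.
Combined feed S8 = 1145 + 1110.7 = 2255.7 tonne/day.

2256 tonne/day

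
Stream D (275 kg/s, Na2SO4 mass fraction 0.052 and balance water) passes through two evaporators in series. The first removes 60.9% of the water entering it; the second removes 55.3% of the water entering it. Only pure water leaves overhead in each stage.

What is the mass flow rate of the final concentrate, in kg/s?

59.86 kg/s

water in feed = 275×0.948 = 260.7 kg/s.
After stage 1: water left = (1−0.609)×260.7 = 101.93; stream total = 116.23 kg/s.
After stage 2: water left = (1−0.553)×101.93 = 45.564; final concentrate = 59.864 kg/s.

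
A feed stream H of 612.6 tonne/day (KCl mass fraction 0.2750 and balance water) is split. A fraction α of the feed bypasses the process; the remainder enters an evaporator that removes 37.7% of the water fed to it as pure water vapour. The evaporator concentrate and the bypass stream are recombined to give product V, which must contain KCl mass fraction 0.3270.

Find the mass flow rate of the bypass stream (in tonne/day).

256.2 tonne/day

All 612.6×0.275 = 168.47 tonne/day of KCl reaches V, so V = 168.47/0.327 = 515.18 tonne/day and vapour = 97.417 tonne/day.
The evaporator receives (1−α)·612.6 of feed at 0.725 water and removes 0.377 of that water:
0.377×0.725×(1−α)×612.6 = 97.417
(1−α) = 97.417/167.44 = 0.5818;  α = 0.4182.
Bypass flow = 0.4182×612.6 = 256.19 tonne/day.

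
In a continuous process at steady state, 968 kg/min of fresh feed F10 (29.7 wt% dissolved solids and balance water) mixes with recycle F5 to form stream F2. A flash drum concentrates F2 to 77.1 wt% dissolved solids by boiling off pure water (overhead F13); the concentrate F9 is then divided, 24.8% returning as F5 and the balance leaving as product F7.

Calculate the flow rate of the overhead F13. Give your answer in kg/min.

Overall dissolved solids balance (none leaves overhead): dissolved solids in fresh feed = dissolved solids in product, i.e. 968×0.297 = (1−0.248)·F9·0.771.
F9 = 287.5/(0.771×0.752) = 495.86 kg/min.
Recycle F5 = 0.248×495.86 = 122.97 kg/min.
Combined feed F2 = 968 + 122.97 = 1091 kg/min.
Overhead F13 = F2 − F9 = 1091 − 495.86 = 595.11 kg/min.

595.1 kg/min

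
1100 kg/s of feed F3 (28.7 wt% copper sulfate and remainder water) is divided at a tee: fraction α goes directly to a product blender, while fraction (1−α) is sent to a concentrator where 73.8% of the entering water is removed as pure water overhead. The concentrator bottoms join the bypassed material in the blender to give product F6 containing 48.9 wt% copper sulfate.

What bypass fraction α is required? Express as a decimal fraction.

0.215

All 1100×0.287 = 315.7 kg/s of copper sulfate reaches F6, so F6 = 315.7/0.489 = 645.6 kg/s and vapour = 454.4 kg/s.
The evaporator receives (1−α)·1100 of feed at 0.713 water and removes 0.738 of that water:
0.738×0.713×(1−α)×1100 = 454.4
(1−α) = 454.4/578.81 = 0.7850;  α = 0.2150.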